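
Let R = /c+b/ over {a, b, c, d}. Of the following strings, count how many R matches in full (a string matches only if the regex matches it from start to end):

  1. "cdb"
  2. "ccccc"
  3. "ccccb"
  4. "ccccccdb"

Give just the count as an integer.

1

1 → no match — must end with "cb"
2 → no match — must end with "cb"
3 → match
4 → no match — must end with "cb"
Total matched: 1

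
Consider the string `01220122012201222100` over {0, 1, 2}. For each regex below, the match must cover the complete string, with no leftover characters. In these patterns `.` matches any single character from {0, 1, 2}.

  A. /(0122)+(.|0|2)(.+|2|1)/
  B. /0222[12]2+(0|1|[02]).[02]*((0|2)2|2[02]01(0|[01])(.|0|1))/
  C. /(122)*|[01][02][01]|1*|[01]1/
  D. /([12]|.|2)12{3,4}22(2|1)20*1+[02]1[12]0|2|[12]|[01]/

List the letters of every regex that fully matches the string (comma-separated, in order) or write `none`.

A → match
B → no match — must start with `0222`
C → no match
D → no match

A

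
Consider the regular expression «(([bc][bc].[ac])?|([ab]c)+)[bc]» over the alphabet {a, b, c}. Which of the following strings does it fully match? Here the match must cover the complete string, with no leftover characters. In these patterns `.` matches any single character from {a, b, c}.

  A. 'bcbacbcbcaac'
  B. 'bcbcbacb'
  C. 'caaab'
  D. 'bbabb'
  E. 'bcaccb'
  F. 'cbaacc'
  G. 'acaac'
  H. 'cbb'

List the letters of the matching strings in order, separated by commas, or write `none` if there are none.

A → no match
B → no match
C → no match
D → no match
E → no match
F → no match
G → no match
H → no match

none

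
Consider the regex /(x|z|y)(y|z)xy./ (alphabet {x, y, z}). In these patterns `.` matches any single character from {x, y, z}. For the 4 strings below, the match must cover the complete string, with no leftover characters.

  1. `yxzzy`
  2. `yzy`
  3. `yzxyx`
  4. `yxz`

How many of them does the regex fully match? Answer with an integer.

1

1 → no match
2 → no match
3 → match
4 → no match
Total matched: 1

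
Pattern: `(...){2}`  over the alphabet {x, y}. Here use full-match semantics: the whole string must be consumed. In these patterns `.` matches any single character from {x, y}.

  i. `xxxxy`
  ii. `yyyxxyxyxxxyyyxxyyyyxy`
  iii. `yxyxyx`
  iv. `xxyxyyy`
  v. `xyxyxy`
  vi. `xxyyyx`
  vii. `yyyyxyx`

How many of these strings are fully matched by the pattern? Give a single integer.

i → no match
ii → no match
iii → match
iv → no match
v → match
vi → match
vii → no match
Total matched: 3

3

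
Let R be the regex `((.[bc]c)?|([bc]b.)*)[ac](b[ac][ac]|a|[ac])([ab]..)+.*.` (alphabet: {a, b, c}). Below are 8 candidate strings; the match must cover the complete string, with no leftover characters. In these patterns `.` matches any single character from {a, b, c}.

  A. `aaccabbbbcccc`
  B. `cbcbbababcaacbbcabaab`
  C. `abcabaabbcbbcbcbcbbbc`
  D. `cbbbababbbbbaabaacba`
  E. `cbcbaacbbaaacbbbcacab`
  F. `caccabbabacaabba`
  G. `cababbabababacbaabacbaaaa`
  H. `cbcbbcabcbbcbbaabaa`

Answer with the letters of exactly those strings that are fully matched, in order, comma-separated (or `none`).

C, G

A → no match
B → no match
C → match
D → no match
E → no match
F → no match
G → match
H → no match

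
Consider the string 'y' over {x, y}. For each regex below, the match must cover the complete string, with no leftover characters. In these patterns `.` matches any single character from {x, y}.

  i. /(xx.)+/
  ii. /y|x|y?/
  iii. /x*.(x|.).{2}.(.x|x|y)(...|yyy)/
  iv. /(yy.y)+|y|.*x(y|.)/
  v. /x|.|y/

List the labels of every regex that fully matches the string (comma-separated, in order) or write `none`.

i → no match — must start with 'xx'
ii → match
iii → no match
iv → match
v → match

ii, iv, v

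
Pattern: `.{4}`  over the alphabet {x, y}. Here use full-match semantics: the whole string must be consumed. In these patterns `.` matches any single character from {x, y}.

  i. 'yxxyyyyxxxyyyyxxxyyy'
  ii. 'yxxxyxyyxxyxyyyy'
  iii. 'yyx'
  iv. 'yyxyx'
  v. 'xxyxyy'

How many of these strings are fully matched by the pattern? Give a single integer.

0

i → no match
ii → no match
iii → no match
iv → no match
v → no match
Total matched: 0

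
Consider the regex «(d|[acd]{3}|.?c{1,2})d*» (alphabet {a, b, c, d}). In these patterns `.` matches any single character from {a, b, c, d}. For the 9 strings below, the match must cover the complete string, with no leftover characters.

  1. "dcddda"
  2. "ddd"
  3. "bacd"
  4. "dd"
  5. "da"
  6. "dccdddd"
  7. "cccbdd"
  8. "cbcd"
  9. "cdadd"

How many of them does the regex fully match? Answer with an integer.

1 → no match
2 → match
3 → no match
4 → match
5 → no match
6 → match
7 → no match
8 → no match
9 → match
Total matched: 4

4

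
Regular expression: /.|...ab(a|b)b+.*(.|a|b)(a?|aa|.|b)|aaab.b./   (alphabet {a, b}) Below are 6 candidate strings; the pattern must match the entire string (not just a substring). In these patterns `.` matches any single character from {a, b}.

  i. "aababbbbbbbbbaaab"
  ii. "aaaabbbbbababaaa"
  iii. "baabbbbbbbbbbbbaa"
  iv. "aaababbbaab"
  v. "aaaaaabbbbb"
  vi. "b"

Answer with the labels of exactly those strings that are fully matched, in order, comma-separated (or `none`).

i, ii, vi

i → match
ii → match
iii → no match
iv → no match
v → no match
vi → match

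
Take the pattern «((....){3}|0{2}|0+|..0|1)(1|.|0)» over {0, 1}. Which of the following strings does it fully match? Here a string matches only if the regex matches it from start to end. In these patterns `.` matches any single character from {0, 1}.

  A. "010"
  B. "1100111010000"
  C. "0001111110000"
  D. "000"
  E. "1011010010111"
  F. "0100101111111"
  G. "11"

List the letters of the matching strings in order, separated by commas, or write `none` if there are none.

B, C, D, E, F, G

A → no match
B → match
C → match
D → match
E → match
F → match
G → match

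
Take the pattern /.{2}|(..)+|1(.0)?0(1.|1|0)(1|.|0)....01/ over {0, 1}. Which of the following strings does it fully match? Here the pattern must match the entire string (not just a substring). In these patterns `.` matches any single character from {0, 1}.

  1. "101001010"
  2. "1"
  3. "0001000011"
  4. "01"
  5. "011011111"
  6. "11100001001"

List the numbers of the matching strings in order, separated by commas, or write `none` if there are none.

3, 4

1 → no match
2 → no match
3 → match
4 → match
5 → no match
6 → no match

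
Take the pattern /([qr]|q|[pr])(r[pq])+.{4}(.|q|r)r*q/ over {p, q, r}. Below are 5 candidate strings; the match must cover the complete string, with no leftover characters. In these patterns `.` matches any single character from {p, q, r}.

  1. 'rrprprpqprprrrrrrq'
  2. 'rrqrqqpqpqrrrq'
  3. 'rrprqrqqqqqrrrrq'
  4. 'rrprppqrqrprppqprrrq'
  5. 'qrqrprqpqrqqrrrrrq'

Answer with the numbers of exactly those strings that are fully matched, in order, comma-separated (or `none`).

1, 2, 3, 5

1 → match
2 → match
3 → match
4 → no match
5 → match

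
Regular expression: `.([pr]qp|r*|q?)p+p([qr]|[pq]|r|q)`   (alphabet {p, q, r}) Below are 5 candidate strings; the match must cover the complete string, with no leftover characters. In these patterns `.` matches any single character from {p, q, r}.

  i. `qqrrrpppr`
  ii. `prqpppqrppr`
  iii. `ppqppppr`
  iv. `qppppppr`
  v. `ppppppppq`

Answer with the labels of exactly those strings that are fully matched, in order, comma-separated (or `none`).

i → no match
ii → no match
iii → match
iv → match
v → match

iii, iv, v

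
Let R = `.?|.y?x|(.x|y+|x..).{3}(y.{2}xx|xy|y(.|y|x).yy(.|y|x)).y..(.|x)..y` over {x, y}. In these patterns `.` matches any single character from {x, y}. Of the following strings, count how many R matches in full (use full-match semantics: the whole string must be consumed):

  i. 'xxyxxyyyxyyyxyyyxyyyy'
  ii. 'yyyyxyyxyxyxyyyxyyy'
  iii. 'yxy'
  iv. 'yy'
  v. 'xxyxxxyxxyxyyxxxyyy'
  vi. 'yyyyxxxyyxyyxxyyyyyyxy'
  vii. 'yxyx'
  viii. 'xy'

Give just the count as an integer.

i → no match
ii → no match
iii → no match
iv → no match
v → no match
vi → no match
vii → no match
viii → no match
Total matched: 0

0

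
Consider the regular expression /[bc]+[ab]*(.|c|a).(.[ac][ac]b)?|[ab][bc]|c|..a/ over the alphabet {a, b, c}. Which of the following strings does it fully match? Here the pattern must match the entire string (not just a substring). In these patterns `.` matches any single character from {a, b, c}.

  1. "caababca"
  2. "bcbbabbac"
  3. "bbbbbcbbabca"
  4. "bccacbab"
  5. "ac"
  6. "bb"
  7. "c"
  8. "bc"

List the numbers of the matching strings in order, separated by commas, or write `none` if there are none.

1. "caababca" → match
2. "bcbbabbac" → match
3. "bbbbbcbbabca" → match
4. "bccacbab" → no match
5. "ac" → match
6. "bb" → match
7. "c" → match
8. "bc" → match

1, 2, 3, 5, 6, 7, 8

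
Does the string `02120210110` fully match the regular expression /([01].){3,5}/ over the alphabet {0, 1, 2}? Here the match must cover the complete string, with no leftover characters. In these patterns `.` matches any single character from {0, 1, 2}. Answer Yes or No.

No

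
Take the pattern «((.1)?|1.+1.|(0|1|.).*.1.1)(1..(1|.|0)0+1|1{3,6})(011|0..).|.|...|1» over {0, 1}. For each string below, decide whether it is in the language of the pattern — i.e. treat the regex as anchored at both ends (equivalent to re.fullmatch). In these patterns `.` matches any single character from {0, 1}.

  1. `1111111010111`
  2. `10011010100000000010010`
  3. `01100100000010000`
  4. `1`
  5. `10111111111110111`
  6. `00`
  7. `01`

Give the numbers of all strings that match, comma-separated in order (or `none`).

2, 3, 4, 5

1 → no match
2 → match
3 → match
4 → match
5 → match
6 → no match
7 → no match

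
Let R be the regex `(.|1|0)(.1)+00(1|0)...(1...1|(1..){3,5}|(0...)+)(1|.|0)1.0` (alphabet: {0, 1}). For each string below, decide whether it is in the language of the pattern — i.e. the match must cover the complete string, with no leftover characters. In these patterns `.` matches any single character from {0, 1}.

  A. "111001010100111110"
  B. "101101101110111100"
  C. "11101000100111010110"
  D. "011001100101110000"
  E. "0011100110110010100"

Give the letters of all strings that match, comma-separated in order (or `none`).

A, C

A → match
B → no match
C → match
D → no match
E → no match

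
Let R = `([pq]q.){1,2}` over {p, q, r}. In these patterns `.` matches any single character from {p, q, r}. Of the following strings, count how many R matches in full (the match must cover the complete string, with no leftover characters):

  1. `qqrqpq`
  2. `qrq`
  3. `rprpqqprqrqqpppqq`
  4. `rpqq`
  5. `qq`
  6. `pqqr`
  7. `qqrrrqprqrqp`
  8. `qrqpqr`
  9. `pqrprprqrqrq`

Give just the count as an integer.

0

1 → no match
2 → no match
3 → no match
4 → no match
5 → no match
6 → no match
7 → no match
8 → no match
9 → no match
Total matched: 0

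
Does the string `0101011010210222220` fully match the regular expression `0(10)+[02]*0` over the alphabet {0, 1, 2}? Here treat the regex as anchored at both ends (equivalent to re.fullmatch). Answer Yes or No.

No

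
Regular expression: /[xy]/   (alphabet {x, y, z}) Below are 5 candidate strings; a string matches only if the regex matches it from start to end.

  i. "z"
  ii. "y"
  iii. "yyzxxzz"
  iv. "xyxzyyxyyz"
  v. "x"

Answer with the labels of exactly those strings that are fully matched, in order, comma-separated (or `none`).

ii, v

i → no match
ii → match
iii → no match
iv → no match
v → match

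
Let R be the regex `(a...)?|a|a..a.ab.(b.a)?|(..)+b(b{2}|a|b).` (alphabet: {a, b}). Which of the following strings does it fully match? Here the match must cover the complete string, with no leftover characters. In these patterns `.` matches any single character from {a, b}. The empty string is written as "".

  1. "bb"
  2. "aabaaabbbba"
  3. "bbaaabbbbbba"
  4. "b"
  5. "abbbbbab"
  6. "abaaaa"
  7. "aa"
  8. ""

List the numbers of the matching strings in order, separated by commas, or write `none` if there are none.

2, 3, 8

1 → no match
2 → match
3 → match
4 → no match
5 → no match
6 → no match
7 → no match
8 → match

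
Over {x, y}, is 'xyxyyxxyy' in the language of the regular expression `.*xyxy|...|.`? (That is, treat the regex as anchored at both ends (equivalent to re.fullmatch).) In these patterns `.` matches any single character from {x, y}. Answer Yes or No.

No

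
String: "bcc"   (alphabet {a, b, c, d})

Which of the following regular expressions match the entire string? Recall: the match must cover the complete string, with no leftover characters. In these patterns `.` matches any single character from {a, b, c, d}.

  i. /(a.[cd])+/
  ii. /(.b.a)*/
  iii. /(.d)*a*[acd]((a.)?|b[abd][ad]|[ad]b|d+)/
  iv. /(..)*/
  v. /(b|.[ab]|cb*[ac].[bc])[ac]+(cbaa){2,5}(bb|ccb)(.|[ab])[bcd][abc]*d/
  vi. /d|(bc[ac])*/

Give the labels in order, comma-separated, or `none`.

vi

i → no match — must start with "a"
ii → no match
iii → no match
iv → no match
v → no match — must end with "d"
vi → match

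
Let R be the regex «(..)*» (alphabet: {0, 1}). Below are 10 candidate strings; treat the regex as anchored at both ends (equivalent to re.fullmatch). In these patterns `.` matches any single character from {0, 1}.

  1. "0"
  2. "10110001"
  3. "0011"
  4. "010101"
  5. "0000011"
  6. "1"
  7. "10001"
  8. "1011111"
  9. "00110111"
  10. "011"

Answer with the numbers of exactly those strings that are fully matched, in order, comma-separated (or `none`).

1 → no match
2 → match
3 → match
4 → match
5 → no match
6 → no match
7 → no match
8 → no match
9 → match
10 → no match

2, 3, 4, 9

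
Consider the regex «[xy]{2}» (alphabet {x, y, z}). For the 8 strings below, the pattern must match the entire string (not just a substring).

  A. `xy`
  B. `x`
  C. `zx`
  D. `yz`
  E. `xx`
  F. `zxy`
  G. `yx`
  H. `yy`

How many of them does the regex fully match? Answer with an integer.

4

A → match
B → no match
C → no match
D → no match
E → match
F → no match
G → match
H → match
Total matched: 4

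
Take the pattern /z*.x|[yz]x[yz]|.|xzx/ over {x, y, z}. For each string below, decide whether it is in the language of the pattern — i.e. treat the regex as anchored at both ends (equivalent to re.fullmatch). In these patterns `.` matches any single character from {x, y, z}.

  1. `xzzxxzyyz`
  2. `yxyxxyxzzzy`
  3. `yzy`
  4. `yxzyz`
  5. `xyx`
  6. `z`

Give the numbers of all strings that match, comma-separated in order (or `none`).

6

1. `xzzxxzyyz` → no match
2. `yxyxxyxzzzy` → no match
3. `yzy` → no match
4. `yxzyz` → no match
5. `xyx` → no match
6. `z` → match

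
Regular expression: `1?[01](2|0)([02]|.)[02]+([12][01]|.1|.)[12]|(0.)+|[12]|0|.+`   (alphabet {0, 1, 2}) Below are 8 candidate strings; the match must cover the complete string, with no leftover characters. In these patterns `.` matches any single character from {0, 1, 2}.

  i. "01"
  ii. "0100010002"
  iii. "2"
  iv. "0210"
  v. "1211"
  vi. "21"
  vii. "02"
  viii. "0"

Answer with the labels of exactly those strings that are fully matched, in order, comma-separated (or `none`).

i, ii, iii, iv, v, vi, vii, viii

i → match
ii → match
iii → match
iv → match
v → match
vi → match
vii → match
viii → match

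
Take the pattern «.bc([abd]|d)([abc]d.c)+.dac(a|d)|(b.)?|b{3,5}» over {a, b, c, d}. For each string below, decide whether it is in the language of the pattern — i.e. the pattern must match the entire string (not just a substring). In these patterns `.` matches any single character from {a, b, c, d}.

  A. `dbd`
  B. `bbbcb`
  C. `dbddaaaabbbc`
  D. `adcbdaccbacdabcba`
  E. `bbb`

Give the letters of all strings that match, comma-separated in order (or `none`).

A → no match
B → no match
C → no match
D → no match
E → match

E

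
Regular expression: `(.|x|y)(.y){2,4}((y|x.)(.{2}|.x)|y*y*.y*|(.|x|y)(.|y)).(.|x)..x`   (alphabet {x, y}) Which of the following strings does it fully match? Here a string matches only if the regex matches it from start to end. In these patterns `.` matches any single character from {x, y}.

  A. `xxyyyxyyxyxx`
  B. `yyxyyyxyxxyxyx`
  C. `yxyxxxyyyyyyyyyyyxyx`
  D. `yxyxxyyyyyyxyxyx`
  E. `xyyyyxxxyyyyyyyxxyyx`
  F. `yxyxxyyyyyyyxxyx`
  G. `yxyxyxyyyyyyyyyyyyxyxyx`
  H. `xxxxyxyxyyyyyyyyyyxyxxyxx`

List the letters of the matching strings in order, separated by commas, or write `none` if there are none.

A. `xxyyyxyyxyxx` → match
B → no match
C → no match
D → no match
E → no match
F → no match
G → match
H → no match

A, G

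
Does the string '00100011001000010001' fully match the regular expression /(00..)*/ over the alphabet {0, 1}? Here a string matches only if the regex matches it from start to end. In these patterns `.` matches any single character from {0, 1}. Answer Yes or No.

Yes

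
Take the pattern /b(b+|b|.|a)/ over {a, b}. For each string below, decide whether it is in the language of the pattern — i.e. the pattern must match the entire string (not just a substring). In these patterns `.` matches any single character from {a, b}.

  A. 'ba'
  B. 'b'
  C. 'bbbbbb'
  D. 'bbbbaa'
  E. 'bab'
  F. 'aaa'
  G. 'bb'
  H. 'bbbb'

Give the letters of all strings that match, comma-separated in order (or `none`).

A, C, G, H

A → match
B → no match
C → match
D → no match
E → no match
F → no match — must start with 'b'
G → match
H → match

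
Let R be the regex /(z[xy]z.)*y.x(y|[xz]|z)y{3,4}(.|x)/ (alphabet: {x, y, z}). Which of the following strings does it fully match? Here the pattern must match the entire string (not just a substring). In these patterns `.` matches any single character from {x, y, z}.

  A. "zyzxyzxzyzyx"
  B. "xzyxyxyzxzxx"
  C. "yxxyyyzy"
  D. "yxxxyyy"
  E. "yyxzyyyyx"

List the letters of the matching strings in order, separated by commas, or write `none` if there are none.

A → no match
B → no match
C → no match
D → no match
E → match

E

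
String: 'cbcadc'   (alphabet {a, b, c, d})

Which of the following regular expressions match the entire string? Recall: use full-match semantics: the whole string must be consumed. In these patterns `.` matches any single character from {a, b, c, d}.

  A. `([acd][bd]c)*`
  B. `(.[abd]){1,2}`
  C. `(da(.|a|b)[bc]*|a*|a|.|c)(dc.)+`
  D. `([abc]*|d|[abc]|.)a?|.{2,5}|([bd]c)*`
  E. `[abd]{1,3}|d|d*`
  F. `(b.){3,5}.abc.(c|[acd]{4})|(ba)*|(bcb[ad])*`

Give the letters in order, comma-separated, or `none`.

A

A → match
B → no match
C → no match
D → no match
E → no match
F → no match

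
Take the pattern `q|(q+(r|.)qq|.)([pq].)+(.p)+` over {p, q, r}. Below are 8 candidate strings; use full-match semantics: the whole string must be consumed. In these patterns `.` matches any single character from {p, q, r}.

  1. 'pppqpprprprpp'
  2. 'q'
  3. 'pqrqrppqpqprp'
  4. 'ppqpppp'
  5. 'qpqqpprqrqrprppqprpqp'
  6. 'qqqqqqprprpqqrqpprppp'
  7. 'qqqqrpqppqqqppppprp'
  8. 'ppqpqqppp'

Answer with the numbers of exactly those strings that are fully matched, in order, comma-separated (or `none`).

1, 2, 3, 4, 5, 7, 8

1 → match
2 → match
3 → match
4 → match
5 → match
6 → no match
7 → match
8 → match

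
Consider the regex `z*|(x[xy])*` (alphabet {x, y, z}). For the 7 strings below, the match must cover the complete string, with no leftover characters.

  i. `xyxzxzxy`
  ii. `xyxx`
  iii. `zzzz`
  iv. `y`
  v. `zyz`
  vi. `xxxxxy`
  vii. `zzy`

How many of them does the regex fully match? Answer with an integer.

i → no match
ii → match
iii → match
iv → no match
v → no match
vi → match
vii → no match
Total matched: 3

3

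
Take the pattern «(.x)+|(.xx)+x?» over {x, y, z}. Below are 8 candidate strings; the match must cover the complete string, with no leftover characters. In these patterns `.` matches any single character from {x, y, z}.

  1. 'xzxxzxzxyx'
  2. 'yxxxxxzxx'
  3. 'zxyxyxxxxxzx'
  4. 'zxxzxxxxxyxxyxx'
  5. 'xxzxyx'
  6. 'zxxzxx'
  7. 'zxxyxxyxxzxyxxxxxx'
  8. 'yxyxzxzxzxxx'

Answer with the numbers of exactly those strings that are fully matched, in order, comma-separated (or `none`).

1 → no match
2 → match
3 → match
4 → match
5 → match
6 → match
7 → no match
8 → match

2, 3, 4, 5, 6, 8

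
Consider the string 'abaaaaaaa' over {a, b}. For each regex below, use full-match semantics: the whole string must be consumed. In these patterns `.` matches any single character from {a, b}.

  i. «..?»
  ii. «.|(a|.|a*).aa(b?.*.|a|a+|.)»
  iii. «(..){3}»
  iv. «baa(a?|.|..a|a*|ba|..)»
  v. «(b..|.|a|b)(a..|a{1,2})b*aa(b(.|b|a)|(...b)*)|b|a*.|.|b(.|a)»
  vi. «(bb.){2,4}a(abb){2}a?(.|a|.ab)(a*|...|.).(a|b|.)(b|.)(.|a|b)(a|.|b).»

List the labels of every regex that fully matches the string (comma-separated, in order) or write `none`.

ii

i → no match
ii → match
iii → no match
iv → no match — must start with 'baa'
v → no match
vi → no match — must start with 'bb'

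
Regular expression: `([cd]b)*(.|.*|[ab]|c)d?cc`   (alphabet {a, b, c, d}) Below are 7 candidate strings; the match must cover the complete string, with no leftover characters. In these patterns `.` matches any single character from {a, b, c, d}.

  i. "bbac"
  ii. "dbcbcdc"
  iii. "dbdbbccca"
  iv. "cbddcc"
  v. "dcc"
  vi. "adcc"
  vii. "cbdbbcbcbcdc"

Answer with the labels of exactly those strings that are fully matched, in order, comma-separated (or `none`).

i → no match — must end with "cc"
ii → no match — must end with "cc"
iii → no match — must end with "cc"
iv → match
v → match
vi → match
vii → no match — must end with "cc"

iv, v, vi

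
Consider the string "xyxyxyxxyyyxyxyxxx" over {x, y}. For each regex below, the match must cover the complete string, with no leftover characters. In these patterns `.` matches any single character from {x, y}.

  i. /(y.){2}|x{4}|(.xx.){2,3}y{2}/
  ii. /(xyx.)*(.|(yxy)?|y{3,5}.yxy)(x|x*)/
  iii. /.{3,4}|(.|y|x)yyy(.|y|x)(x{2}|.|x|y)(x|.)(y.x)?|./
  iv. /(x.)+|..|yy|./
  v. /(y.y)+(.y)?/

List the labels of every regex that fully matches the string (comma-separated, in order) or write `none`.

ii

i → no match
ii → match
iii → no match
iv → no match
v → no match — must start with "y"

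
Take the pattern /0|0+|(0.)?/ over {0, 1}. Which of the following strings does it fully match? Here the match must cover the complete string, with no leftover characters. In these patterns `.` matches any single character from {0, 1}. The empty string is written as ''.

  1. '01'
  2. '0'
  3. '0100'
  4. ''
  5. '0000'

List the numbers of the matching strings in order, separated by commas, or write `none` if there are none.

1, 2, 4, 5

1 → match
2 → match
3 → no match
4 → match
5 → match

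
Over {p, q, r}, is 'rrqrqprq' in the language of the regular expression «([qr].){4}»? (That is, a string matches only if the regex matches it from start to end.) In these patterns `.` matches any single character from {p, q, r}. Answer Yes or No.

Yes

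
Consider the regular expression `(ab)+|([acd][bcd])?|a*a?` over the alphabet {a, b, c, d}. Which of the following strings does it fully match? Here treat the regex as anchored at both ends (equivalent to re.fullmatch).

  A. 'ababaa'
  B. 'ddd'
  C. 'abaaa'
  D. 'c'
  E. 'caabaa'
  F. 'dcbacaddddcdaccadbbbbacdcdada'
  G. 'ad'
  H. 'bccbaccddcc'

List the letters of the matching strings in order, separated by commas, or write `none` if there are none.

G

A → no match
B → no match
C → no match
D → no match
E → no match
F → no match
G → match
H → no match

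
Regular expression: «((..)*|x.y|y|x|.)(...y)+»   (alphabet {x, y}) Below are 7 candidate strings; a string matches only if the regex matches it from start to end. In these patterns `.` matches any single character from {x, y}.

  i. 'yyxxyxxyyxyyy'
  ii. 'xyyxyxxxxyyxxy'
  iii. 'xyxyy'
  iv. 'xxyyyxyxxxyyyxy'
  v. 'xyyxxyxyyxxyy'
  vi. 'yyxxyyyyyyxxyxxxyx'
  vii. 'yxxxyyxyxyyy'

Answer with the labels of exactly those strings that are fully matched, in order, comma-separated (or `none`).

i → match
ii → match
iii. 'xyxyy' → match
iv → match
v → no match
vi → no match — must end with 'y'
vii. 'yxxxyyxyxyyy' → match

i, ii, iii, iv, vii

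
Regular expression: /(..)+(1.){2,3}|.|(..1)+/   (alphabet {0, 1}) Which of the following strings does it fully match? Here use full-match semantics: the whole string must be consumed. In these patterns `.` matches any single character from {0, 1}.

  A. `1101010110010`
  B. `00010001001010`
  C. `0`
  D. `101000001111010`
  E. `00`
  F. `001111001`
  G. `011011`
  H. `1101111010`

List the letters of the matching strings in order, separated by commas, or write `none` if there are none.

B, C, F, G, H

A → no match
B → match
C → match
D → no match
E → no match
F → match
G → match
H → match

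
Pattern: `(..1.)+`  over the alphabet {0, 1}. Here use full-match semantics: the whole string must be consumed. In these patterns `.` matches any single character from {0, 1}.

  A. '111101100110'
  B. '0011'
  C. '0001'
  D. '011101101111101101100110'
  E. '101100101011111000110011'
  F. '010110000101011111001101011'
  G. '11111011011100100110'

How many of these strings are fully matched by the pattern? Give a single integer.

A → match
B → match
C → no match
D → match
E → match
F → no match
G → match
Total matched: 5

5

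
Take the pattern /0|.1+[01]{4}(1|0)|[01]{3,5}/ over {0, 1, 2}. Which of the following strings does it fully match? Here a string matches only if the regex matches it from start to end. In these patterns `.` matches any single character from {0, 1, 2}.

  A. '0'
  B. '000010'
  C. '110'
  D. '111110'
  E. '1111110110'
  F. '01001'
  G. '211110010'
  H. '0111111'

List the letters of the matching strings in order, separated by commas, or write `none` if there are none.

A, C, E, F, G, H

A → match
B → no match
C → match
D → no match
E → match
F → match
G → match
H → match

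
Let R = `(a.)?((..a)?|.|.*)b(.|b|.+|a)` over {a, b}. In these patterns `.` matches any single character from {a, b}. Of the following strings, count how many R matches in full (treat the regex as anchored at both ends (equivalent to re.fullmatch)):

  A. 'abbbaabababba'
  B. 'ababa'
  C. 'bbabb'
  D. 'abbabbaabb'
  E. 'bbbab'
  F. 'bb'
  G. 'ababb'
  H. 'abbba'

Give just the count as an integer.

8

A → match
B. 'ababa' → match
C. 'bbabb' → match
D. 'abbabbaabb' → match
E. 'bbbab' → match
F. 'bb' → match
G. 'ababb' → match
H. 'abbba' → match
Total matched: 8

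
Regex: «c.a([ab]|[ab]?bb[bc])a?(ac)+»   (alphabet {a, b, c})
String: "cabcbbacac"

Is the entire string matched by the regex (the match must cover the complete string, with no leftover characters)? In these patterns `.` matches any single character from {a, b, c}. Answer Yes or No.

No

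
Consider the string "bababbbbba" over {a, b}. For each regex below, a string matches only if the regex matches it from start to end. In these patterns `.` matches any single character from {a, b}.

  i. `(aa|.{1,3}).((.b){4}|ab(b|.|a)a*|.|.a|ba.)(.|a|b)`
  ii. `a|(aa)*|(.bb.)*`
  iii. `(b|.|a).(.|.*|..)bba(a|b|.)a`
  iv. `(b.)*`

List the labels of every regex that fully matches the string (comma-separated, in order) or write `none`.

iv

i → no match
ii → no match
iii → no match
iv → match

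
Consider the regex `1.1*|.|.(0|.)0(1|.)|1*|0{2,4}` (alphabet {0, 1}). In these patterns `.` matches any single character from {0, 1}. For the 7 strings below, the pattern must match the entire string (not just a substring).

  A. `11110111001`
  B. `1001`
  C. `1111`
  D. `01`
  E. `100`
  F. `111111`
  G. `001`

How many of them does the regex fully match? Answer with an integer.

A → no match
B → match
C → match
D → no match
E → no match
F → match
G → no match
Total matched: 3

3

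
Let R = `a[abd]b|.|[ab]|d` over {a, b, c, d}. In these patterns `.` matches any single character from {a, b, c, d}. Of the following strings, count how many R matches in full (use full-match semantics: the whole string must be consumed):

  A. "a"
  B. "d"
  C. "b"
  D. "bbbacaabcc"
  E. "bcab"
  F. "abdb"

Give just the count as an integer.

3

A → match
B → match
C → match
D → no match
E → no match
F → no match
Total matched: 3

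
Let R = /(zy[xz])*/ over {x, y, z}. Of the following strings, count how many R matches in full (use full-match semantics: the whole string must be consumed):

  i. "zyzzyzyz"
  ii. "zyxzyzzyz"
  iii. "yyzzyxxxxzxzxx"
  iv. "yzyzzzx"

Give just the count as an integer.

i → no match
ii → match
iii → no match
iv → no match
Total matched: 1

1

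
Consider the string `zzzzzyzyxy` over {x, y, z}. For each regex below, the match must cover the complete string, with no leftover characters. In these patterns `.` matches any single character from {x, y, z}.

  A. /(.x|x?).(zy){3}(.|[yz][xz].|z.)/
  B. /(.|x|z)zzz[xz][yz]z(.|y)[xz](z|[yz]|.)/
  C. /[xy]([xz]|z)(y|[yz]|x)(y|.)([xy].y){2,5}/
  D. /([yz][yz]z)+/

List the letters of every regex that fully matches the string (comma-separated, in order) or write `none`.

A → no match
B → match
C → no match
D → no match — must end with `z`

B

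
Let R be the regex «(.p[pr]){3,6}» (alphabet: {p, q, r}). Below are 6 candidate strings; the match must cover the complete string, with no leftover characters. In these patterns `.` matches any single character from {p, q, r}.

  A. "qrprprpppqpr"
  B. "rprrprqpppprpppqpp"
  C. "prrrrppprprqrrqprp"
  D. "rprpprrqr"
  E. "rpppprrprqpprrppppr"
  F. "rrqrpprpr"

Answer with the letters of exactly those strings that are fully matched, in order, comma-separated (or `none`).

B

A. "qrprprpppqpr" → no match
B → match
C → no match
D. "rprpprrqr" → no match
E → no match
F. "rrqrpprpr" → no match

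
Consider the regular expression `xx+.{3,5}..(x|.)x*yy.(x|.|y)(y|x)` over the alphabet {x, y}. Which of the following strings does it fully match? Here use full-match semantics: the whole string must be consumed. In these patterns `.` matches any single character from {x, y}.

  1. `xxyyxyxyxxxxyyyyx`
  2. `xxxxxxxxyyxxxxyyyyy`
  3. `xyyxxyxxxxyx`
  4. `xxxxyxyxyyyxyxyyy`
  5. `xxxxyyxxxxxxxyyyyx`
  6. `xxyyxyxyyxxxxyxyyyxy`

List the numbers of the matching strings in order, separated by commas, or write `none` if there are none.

1, 2, 5

1 → match
2 → match
3 → no match — must start with `xx`
4 → no match
5 → match
6 → no match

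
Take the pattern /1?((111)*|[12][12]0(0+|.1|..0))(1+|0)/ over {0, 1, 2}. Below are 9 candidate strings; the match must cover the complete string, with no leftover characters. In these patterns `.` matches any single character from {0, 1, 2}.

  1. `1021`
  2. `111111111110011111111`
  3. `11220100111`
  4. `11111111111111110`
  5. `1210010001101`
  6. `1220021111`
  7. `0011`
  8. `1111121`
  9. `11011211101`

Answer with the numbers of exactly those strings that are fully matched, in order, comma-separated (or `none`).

1 → no match
2 → no match
3 → no match
4 → match
5 → no match
6 → no match
7 → no match
8 → no match
9 → no match

4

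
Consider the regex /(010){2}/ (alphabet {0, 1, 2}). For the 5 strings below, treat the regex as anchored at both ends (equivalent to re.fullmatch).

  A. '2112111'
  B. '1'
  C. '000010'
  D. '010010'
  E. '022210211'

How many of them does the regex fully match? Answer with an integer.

1

A → no match — must start with '010'
B → no match — must start with '010'
C → no match — must start with '010'
D → match
E → no match — must start with '010'
Total matched: 1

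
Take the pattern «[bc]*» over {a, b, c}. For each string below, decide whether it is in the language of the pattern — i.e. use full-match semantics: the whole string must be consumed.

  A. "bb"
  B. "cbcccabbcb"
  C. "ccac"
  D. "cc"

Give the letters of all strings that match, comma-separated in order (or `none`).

A, D

A. "bb" → match
B. "cbcccabbcb" → no match
C. "ccac" → no match
D. "cc" → match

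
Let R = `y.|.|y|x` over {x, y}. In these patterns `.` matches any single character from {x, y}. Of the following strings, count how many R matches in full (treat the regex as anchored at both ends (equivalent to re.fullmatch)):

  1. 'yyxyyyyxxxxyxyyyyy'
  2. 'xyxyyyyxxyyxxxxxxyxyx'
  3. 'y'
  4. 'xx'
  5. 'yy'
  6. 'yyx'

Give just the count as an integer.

2

1 → no match
2 → no match
3. 'y' → match
4. 'xx' → no match
5. 'yy' → match
6. 'yyx' → no match
Total matched: 2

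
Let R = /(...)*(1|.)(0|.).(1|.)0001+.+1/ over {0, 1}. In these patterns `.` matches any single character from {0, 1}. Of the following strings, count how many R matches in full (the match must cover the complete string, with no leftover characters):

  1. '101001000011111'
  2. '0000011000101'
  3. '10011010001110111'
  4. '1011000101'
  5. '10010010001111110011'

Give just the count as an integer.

1 → match
2 → match
3 → match
4. '1011000101' → match
5 → match
Total matched: 5

5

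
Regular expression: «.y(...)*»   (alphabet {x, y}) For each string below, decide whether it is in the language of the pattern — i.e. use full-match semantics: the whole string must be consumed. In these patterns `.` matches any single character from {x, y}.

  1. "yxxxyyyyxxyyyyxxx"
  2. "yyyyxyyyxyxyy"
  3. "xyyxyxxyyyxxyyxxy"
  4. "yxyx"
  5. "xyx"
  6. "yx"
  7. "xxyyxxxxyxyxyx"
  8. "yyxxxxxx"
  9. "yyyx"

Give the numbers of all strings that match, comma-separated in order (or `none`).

1 → no match
2 → no match
3 → match
4 → no match
5 → no match
6 → no match
7 → no match
8 → match
9 → no match

3, 8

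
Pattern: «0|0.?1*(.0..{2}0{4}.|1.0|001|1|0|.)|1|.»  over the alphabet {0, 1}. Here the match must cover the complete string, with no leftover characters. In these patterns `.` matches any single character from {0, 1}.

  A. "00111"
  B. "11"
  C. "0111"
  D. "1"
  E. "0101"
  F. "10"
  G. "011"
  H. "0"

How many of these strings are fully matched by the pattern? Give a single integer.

5

A → match
B → no match
C → match
D → match
E → no match
F → no match
G → match
H → match
Total matched: 5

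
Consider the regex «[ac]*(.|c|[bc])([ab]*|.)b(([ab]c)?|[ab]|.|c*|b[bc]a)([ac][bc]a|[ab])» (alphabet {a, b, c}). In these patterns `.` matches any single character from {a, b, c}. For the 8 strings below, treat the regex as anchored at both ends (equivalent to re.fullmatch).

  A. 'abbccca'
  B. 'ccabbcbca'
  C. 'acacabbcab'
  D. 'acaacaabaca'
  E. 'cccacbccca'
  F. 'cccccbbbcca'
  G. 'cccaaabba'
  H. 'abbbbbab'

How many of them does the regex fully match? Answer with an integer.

A → match
B → no match
C → match
D → match
E → match
F → match
G → match
H → match
Total matched: 7

7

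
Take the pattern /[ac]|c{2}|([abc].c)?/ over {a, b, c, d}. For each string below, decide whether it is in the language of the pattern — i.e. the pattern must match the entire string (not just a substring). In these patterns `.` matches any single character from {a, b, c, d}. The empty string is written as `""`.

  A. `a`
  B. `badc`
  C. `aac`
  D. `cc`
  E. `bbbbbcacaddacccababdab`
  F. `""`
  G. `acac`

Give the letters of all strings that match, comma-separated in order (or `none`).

A, C, D, F

A → match
B → no match
C → match
D → match
E → no match
F → match
G → no match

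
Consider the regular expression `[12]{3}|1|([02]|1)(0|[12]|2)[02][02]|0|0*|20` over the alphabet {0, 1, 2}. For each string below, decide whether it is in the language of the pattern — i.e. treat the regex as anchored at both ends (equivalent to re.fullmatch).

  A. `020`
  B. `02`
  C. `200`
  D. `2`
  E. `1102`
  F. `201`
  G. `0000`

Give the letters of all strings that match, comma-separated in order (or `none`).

A → no match
B → no match
C → no match
D → no match
E → match
F → no match
G → match

E, G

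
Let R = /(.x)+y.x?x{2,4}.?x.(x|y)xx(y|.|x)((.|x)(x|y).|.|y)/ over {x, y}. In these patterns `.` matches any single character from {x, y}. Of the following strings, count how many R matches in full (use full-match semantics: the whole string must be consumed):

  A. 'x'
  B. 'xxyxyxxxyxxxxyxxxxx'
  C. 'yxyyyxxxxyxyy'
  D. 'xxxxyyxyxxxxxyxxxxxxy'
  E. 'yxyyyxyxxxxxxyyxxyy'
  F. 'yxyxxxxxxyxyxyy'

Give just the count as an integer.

A → no match
B → match
C → no match
D → no match
E → no match
F → no match
Total matched: 1

1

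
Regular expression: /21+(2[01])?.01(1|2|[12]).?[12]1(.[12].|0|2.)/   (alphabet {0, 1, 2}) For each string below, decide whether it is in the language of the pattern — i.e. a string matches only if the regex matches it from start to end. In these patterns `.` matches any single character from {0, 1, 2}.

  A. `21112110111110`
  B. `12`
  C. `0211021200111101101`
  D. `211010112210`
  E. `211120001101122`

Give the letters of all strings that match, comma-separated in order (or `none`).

A, E

A → match
B. `12` → no match — must start with `21`
C → no match — must start with `21`
D. `211010112210` → no match
E → match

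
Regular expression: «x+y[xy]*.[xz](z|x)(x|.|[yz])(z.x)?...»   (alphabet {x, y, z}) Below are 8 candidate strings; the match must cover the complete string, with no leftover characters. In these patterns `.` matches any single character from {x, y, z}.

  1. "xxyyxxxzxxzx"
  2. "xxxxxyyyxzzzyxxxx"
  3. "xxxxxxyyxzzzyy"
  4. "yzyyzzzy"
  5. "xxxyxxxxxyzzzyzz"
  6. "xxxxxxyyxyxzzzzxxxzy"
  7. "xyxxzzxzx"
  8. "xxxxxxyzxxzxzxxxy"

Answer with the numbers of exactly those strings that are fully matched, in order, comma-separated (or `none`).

1, 2, 3, 5, 6, 7

1. "xxyyxxxzxxzx" → match
2 → match
3 → match
4. "yzyyzzzy" → no match — must start with "x"
5 → match
6 → match
7. "xyxxzzxzx" → match
8 → no match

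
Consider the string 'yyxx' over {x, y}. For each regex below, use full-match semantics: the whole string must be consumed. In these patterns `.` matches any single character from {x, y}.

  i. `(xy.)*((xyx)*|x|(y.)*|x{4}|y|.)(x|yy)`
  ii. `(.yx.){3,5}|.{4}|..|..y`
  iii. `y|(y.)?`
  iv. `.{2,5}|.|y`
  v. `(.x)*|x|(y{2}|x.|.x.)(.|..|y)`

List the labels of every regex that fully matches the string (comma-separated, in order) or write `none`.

ii, iv, v

i → no match
ii → match
iii → no match
iv → match
v → match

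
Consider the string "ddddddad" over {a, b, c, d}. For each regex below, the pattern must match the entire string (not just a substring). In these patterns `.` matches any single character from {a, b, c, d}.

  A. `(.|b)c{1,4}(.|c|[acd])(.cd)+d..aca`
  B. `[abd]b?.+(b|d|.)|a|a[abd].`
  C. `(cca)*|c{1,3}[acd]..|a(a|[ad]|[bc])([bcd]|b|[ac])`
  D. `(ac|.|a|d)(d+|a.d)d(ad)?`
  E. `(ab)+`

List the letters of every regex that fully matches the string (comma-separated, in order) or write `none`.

B, D

A → no match — must end with "aca"
B → match
C → no match
D → match
E → no match — must start with "ab"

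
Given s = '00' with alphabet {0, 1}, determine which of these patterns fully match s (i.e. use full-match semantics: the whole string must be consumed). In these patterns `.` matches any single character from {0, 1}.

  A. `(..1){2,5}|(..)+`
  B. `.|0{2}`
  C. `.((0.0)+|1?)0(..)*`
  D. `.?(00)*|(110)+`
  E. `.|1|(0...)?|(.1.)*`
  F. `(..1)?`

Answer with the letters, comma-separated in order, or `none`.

A → match
B → match
C → match
D → match
E → no match
F → no match

A, B, C, D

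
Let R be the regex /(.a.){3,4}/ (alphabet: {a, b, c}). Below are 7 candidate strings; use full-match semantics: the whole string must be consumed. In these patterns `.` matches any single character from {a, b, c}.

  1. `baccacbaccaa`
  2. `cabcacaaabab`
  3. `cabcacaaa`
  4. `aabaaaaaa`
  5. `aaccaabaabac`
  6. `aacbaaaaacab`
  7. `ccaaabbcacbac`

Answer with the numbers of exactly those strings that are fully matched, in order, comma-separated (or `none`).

1 → match
2 → match
3 → match
4 → match
5 → match
6 → match
7 → no match

1, 2, 3, 4, 5, 6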